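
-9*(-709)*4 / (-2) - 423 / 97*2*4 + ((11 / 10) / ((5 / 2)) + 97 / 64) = -1985773287 / 155200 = -12794.93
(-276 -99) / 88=-375 / 88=-4.26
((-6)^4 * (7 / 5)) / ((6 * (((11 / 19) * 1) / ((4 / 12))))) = 9576 / 55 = 174.11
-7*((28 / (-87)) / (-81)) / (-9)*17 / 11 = 3332 / 697653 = 0.00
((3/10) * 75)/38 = 45/76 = 0.59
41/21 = 1.95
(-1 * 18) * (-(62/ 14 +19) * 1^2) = 2952/ 7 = 421.71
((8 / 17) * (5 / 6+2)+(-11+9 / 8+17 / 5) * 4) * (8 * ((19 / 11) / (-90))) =2546 / 675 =3.77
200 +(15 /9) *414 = 890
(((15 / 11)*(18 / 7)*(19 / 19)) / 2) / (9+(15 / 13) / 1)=585 / 3388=0.17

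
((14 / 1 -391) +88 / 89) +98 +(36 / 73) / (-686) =-278.01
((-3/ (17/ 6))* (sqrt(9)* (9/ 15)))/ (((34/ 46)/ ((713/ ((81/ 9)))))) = -295182/ 1445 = -204.28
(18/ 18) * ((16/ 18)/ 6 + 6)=166/ 27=6.15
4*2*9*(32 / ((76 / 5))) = 2880 / 19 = 151.58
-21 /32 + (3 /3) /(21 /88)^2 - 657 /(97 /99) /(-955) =23015688161 /1307265120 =17.61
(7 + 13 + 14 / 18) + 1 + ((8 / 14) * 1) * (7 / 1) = 232 / 9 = 25.78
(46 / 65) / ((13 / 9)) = 414 / 845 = 0.49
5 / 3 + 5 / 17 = 100 / 51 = 1.96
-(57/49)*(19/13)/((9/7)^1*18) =-361/4914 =-0.07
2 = 2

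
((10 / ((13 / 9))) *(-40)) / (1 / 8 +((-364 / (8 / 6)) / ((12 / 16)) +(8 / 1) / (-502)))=7228800 / 9499009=0.76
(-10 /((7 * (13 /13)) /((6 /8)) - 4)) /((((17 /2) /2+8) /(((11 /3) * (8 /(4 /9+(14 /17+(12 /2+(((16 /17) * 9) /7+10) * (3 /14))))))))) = -33660 /72497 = -0.46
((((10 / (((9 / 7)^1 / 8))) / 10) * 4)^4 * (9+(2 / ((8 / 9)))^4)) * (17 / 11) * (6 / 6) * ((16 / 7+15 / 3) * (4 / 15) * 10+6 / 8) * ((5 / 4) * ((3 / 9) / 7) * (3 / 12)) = 148347304000 / 24057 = 6166492.25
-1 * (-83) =83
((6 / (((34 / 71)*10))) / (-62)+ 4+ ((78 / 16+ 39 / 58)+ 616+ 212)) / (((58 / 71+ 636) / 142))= 2580977537371 / 13820111240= 186.76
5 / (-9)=-0.56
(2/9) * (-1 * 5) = -10/9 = -1.11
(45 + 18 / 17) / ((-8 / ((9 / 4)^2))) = -63423 / 2176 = -29.15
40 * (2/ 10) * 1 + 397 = 405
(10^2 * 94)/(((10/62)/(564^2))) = 18538634880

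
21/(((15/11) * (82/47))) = 3619/410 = 8.83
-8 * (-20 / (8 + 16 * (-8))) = -1.33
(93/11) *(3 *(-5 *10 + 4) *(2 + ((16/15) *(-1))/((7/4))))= -624588/385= -1622.31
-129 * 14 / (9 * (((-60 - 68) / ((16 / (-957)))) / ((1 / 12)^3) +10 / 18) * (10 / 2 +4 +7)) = -903 / 952528936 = -0.00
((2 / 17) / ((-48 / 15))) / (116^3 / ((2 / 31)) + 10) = -5 / 3290370128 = -0.00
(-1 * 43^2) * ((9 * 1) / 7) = -16641 / 7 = -2377.29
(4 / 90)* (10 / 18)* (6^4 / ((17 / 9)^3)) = 23328 / 4913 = 4.75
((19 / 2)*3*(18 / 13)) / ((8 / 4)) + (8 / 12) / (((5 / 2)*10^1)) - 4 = 30727 / 1950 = 15.76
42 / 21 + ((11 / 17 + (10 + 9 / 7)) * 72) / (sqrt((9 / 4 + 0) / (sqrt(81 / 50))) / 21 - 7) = -7667414981698 / 63505047391 - 26511649920 * 2^(1 / 4) * sqrt(5) / 63505047391 - 450878400 * sqrt(2) / 63505047391 - 1533600 * 2^(3 / 4) * sqrt(5) / 63505047391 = -121.86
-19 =-19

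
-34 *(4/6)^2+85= 629/9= 69.89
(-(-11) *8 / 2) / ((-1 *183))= -44 / 183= -0.24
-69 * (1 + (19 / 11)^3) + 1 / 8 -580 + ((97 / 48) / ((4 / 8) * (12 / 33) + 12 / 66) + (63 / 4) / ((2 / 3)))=-249231743 / 255552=-975.27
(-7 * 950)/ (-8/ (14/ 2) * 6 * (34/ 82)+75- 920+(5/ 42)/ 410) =22902600/ 2919971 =7.84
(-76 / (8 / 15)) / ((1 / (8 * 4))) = -4560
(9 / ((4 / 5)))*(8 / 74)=45 / 37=1.22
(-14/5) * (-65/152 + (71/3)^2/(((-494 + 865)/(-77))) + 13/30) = 325.48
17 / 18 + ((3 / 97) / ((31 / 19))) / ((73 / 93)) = 123455 / 127458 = 0.97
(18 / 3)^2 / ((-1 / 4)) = -144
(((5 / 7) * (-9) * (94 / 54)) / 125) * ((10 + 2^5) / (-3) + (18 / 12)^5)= 1927 / 3360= 0.57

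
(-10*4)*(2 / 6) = -40 / 3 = -13.33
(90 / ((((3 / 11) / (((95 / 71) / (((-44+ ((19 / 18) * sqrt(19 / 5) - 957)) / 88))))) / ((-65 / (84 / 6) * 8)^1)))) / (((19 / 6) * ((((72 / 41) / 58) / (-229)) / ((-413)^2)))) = -67695095652540436080000 / 115249668031 - 14276909950030728000 * sqrt(95) / 115249668031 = -588585207373.06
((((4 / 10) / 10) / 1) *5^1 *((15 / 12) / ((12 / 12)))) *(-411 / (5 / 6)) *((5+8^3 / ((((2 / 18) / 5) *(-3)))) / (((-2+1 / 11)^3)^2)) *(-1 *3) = -372550420495 / 6353046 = -58641.23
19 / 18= 1.06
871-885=-14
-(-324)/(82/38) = 6156/41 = 150.15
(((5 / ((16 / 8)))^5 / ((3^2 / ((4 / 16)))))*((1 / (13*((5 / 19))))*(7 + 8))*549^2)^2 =35583946583291015625 / 2768896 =12851312069247.46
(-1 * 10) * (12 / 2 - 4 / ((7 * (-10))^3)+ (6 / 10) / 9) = -1560653 / 25725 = -60.67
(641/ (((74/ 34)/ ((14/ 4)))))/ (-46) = -76279/ 3404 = -22.41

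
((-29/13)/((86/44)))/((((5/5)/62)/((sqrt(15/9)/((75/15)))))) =-39556*sqrt(15)/8385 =-18.27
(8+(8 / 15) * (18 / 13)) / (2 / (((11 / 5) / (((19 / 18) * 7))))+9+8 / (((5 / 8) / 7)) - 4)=7029 / 81497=0.09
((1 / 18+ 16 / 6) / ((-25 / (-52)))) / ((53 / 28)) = 35672 / 11925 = 2.99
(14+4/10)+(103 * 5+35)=2822/5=564.40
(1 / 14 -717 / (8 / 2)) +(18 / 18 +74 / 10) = -23909 / 140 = -170.78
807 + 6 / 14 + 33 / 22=11325 / 14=808.93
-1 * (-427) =427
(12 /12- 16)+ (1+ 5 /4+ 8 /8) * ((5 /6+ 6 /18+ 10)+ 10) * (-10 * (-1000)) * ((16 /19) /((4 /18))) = 49529715 /19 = 2606827.11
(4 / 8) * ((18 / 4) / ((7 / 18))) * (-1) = -81 / 14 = -5.79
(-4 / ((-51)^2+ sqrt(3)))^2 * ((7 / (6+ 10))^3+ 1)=2502561713 / 976381951556352 - 1282871 * sqrt(3) / 650921301037568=0.00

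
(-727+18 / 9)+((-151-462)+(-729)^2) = 530103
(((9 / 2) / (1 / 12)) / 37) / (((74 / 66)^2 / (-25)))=-1470150 / 50653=-29.02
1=1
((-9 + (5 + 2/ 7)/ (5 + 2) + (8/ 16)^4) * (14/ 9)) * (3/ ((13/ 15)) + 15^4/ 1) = -234564475/ 364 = -644407.90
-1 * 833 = -833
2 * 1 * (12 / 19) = 24 / 19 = 1.26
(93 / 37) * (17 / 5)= 1581 / 185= 8.55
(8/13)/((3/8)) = 64/39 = 1.64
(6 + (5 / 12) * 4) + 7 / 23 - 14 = -416 / 69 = -6.03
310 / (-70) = -31 / 7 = -4.43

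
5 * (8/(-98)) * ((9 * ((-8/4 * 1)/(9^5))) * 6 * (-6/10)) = -0.00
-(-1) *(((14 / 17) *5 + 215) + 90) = 5255 / 17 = 309.12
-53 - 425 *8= -3453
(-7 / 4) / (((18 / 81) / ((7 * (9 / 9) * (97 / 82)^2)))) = -4149369 / 53792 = -77.14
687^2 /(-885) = -157323 /295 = -533.30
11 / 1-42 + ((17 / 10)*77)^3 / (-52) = -2244558629 / 52000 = -43164.59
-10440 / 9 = -1160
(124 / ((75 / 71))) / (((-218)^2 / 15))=2201 / 59405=0.04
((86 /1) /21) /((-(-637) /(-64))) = -5504 /13377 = -0.41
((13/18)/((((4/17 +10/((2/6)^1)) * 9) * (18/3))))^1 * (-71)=-15691/499608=-0.03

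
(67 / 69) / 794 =67 / 54786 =0.00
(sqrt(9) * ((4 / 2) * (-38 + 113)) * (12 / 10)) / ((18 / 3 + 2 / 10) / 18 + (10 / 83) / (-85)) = 68574600 / 43561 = 1574.22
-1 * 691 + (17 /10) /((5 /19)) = -684.54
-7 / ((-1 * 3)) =7 / 3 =2.33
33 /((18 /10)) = 55 /3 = 18.33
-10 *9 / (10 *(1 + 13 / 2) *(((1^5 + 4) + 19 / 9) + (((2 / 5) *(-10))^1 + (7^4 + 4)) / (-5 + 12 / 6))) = 54 / 35695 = 0.00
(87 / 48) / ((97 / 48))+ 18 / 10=1308 / 485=2.70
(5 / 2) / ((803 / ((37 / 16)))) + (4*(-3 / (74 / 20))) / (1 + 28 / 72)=-11066447 / 4753760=-2.33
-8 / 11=-0.73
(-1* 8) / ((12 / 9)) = -6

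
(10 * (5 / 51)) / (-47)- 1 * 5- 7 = -12.02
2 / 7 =0.29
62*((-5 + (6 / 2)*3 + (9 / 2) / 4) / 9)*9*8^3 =162688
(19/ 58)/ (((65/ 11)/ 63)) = 13167/ 3770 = 3.49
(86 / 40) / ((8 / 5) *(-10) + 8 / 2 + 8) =-43 / 80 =-0.54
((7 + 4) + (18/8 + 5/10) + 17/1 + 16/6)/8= 401/96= 4.18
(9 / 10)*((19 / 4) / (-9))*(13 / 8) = -0.77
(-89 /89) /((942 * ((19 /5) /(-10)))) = 25 /8949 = 0.00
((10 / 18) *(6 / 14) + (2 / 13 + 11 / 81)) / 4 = 1945 / 14742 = 0.13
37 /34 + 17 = 615 /34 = 18.09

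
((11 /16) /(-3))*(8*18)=-33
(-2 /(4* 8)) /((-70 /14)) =1 /80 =0.01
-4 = -4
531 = 531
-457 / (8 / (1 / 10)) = -457 / 80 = -5.71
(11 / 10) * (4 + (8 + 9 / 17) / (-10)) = 3.46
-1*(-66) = 66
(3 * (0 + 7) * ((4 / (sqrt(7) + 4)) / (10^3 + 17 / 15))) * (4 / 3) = 2240 / 45051-560 * sqrt(7) / 45051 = 0.02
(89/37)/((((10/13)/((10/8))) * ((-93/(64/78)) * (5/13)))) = -4628/51615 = -0.09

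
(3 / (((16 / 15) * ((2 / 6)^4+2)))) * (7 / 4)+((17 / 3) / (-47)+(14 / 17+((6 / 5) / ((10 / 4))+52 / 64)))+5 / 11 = 33666359953 / 6876513600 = 4.90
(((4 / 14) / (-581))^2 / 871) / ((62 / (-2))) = -4 / 446609743489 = -0.00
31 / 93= 1 / 3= 0.33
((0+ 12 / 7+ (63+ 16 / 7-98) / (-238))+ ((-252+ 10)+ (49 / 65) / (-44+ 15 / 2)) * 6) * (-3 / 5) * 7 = 34393944369 / 5646550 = 6091.14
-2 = -2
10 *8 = 80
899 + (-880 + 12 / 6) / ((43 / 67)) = -20169 / 43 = -469.05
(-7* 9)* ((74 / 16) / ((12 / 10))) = -3885 / 16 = -242.81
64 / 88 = 8 / 11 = 0.73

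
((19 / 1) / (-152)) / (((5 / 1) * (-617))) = 1 / 24680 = 0.00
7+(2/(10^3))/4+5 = 24001/2000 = 12.00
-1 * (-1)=1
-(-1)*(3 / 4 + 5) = 23 / 4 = 5.75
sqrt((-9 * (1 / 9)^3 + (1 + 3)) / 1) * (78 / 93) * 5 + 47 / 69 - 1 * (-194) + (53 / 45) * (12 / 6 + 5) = 130 * sqrt(323) / 279 + 210028 / 1035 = 211.30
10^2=100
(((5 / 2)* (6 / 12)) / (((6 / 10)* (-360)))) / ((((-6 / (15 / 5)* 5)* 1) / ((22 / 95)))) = 11 / 82080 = 0.00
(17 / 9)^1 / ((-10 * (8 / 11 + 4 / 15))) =-187 / 984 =-0.19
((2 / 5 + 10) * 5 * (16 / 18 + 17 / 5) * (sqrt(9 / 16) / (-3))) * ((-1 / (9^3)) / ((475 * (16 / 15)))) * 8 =2509 / 2077650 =0.00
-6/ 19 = -0.32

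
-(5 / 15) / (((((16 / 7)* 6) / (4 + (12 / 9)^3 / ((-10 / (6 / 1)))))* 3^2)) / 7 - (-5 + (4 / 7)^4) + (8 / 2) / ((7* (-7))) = 336815851 / 70013160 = 4.81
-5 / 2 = -2.50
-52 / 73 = -0.71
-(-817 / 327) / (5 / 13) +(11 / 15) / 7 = 25182 / 3815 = 6.60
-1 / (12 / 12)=-1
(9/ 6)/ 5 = 3/ 10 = 0.30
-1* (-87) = 87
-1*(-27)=27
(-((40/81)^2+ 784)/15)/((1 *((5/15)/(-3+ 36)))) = -56599664/10935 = -5176.01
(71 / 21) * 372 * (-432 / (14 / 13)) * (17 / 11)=-420267744 / 539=-779717.52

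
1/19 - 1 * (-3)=58/19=3.05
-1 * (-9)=9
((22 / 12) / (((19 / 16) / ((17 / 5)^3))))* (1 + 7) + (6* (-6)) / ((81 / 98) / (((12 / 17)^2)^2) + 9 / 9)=477.12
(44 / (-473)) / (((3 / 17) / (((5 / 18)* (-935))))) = 158950 / 1161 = 136.91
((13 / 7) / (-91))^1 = -1 / 49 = -0.02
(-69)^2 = 4761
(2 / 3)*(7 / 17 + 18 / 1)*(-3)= -626 / 17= -36.82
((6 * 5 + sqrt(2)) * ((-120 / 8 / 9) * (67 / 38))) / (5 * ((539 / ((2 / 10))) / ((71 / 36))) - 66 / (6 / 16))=-118925 / 8979476 - 23785 * sqrt(2) / 53876856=-0.01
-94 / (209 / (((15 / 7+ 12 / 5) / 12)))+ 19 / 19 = 12139 / 14630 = 0.83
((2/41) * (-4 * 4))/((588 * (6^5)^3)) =-1/354225612754944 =-0.00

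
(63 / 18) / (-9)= -0.39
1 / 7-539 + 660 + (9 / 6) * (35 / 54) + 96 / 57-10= 544871 / 4788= 113.80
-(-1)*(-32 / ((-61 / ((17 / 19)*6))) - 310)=-356026 / 1159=-307.18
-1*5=-5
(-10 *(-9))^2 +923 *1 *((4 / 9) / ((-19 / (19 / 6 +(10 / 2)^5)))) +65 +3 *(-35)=-30512794 / 513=-59479.13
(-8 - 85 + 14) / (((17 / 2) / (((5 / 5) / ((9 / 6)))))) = -6.20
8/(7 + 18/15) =40/41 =0.98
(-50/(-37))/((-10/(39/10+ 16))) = -2.69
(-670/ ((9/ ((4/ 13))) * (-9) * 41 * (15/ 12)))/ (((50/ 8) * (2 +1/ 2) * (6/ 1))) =8576/ 16189875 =0.00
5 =5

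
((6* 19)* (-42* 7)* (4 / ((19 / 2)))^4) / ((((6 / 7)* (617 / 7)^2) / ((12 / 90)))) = -0.02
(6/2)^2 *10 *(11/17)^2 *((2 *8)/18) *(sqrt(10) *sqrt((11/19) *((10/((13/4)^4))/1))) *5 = 7744000 *sqrt(209)/927979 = 120.64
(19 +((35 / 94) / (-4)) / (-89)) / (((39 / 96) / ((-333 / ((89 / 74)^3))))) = -343205898051168 / 38335509251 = -8952.69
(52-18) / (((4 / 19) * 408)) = 19 / 48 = 0.40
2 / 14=1 / 7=0.14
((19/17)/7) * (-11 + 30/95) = -29/17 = -1.71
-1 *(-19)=19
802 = 802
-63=-63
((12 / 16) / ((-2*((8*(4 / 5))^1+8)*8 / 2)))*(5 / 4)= -25 / 3072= -0.01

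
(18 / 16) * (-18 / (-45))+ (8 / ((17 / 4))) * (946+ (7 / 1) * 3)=619033 / 340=1820.69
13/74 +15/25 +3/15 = 361/370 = 0.98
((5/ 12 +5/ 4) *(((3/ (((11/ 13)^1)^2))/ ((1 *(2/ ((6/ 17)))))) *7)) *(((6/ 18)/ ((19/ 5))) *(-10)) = -295750/ 39083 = -7.57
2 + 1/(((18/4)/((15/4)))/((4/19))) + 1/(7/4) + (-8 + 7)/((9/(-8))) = 3.64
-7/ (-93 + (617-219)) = -7/ 305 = -0.02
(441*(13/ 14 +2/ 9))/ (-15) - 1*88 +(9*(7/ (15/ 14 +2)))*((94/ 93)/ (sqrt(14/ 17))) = -731/ 6 +1974*sqrt(238)/ 1333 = -98.99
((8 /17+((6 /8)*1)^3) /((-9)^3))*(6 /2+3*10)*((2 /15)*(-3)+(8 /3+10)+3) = -2445949 /3965760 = -0.62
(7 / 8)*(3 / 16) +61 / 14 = 4051 / 896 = 4.52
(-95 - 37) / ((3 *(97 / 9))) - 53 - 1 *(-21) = -3500 / 97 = -36.08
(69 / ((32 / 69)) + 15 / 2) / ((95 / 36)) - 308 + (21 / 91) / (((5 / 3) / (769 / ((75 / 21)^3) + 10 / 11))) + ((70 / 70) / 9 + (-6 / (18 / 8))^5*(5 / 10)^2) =-279.92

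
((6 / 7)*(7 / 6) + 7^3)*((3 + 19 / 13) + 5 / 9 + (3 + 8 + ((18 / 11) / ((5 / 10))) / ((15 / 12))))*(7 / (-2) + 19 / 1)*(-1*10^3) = -99363290.75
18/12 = 3/2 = 1.50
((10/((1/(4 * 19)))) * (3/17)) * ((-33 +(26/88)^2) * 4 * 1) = -36319830/2057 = -17656.70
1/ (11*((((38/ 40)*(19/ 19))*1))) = 20/ 209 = 0.10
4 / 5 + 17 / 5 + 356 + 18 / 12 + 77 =4387 / 10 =438.70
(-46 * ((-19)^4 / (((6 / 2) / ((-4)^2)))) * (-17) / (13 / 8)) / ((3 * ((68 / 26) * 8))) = 5328680.89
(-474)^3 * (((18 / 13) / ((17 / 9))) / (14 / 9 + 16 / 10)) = -388179465480 / 15691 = -24738988.30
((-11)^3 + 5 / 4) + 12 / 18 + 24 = -15661 / 12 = -1305.08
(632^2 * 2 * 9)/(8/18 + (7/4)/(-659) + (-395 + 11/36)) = -9475934976/519625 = -18236.10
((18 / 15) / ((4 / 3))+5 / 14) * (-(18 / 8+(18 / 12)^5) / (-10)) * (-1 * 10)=-99 / 8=-12.38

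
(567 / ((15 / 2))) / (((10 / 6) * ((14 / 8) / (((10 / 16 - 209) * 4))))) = -540108 / 25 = -21604.32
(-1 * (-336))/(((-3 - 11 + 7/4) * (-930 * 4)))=8/1085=0.01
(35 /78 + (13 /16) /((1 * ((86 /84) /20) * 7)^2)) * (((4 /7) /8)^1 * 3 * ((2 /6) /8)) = 977315 /16152864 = 0.06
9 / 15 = 3 / 5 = 0.60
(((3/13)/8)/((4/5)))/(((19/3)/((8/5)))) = 9/988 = 0.01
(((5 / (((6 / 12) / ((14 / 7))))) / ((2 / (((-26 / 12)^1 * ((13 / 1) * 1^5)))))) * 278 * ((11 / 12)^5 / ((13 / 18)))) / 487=-1455095785 / 10098432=-144.09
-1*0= 0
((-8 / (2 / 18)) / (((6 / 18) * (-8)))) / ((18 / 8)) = 12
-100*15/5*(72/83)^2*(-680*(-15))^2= -161803008000000/6889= -23487154594.28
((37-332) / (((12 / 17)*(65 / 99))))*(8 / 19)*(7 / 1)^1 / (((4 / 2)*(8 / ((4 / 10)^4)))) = -463386 / 154375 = -3.00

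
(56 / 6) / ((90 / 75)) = 70 / 9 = 7.78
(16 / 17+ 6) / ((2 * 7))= 59 / 119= 0.50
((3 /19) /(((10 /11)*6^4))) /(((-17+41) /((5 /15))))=11 /5909760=0.00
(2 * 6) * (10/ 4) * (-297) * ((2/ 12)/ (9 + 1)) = -297/ 2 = -148.50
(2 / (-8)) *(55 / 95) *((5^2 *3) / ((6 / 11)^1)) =-3025 / 152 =-19.90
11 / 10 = 1.10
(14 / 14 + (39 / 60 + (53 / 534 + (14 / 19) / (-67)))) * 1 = 11816333 / 6797820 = 1.74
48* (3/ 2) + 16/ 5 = 376/ 5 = 75.20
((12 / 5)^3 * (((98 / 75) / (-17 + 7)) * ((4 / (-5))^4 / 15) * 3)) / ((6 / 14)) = -0.35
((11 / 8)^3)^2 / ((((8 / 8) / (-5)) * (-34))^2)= 44289025 / 303038464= 0.15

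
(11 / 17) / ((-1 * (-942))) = 11 / 16014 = 0.00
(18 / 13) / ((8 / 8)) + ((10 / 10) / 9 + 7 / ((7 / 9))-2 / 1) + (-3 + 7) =1462 / 117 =12.50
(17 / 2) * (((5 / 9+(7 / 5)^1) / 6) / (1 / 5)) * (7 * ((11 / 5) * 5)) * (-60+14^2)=3916528 / 27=145056.59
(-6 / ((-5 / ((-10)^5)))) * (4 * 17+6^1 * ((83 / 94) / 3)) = -393480000 / 47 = -8371914.89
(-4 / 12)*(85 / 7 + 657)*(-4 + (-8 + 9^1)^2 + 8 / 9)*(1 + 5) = 177992 / 63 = 2825.27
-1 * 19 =-19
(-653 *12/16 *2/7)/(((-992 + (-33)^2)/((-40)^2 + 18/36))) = -64647/28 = -2308.82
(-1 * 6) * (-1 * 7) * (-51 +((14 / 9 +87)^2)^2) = 2582927273.42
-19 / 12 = -1.58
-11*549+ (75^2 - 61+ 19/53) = -25156/53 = -474.64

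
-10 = -10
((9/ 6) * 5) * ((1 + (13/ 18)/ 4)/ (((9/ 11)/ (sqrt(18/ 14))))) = 4675 * sqrt(7)/ 1008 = 12.27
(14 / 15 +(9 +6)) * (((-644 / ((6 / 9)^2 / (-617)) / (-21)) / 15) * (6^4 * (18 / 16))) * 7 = -461535595.92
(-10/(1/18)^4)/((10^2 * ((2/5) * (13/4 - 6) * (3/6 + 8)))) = 209952/187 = 1122.74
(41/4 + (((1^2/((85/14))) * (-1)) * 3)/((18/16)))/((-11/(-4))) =10007/2805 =3.57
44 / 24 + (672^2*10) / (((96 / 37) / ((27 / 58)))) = 140979199 / 174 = 810225.28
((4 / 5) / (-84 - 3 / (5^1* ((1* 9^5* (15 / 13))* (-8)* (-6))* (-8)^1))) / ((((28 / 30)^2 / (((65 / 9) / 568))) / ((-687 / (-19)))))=-15820998570000 / 3147538825214287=-0.01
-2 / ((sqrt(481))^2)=-2 / 481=-0.00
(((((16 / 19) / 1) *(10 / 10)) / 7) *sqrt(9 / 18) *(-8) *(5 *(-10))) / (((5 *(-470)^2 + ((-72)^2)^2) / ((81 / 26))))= 32400 *sqrt(2) / 12093644381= 0.00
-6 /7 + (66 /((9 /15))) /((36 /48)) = 3062 /21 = 145.81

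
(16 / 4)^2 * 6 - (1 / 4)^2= 1535 / 16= 95.94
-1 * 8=-8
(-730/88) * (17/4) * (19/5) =-23579/176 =-133.97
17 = 17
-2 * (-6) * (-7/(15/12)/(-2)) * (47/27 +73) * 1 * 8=904064/45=20090.31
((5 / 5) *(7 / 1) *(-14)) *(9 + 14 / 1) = -2254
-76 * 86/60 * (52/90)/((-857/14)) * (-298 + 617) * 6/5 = 379467088/964125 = 393.59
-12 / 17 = -0.71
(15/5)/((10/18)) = 27/5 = 5.40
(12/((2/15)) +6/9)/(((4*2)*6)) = 17/9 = 1.89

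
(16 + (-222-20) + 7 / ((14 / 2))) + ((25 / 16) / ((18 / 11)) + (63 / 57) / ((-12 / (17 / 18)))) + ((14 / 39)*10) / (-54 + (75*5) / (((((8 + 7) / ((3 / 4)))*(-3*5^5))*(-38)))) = -1818137703793 / 8109496096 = -224.20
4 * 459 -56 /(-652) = 299282 /163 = 1836.09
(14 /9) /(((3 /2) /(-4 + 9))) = 140 /27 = 5.19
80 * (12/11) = 960/11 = 87.27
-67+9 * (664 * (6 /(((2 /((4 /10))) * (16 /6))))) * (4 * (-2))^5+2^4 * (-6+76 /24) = -1321797269 /15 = -88119817.93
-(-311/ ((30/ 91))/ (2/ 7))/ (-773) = -198107/ 46380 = -4.27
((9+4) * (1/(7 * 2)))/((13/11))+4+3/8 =289/56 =5.16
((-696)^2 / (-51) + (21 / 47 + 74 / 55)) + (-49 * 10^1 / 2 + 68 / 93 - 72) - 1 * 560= -42392561272 / 4086885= -10372.83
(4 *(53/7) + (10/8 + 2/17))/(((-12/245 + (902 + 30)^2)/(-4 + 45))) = 21621145/14471275024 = 0.00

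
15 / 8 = 1.88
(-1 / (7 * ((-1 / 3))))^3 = 27 / 343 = 0.08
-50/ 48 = -25/ 24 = -1.04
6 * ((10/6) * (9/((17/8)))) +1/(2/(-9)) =1287/34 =37.85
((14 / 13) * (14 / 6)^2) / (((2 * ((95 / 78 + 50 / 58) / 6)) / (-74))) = -2944312 / 4705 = -625.78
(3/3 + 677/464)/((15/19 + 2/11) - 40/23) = -5484787/1712624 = -3.20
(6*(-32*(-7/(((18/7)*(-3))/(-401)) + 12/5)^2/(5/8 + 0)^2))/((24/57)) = -23165224162688/151875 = -152528224.94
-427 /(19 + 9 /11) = -4697 /218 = -21.55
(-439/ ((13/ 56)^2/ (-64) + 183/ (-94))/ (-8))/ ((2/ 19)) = -4917586688/ 18372359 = -267.66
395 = 395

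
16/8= 2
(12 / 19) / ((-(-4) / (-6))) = -18 / 19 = -0.95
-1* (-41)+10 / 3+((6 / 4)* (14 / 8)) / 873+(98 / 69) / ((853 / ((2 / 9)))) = 44.34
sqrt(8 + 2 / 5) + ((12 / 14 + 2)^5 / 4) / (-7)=-3.90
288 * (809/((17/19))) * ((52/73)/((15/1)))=76732032/6205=12366.16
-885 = -885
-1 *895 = -895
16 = 16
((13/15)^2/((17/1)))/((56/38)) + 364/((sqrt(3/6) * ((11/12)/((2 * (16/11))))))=3211/107100 + 139776 * sqrt(2)/121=1633.69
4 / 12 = 1 / 3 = 0.33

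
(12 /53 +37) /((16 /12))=5919 /212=27.92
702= 702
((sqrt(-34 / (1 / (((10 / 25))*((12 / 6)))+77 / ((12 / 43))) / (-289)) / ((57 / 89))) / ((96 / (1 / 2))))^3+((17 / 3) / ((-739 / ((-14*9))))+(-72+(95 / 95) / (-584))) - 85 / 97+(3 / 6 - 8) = -3324407295 / 41862872+704969*sqrt(84813) / 43651518154146349056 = -79.41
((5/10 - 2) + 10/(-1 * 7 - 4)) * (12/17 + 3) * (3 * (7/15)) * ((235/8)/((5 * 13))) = -1098531/194480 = -5.65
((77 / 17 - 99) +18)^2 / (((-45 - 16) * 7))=-1690000 / 123403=-13.69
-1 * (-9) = 9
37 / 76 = 0.49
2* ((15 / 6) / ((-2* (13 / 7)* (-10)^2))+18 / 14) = 9311 / 3640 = 2.56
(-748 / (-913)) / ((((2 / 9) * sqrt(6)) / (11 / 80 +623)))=937.89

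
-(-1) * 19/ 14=19/ 14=1.36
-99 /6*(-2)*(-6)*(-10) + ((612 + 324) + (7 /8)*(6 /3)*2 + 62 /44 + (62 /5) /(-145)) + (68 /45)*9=2934.42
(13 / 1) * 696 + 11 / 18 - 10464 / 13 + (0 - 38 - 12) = 1917323 / 234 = 8193.69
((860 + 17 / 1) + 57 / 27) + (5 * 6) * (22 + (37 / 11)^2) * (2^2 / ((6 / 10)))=8213152 / 1089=7541.92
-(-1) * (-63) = -63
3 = 3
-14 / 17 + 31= 513 / 17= 30.18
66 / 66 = 1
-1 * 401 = -401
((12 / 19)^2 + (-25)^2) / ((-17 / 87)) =-19641903 / 6137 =-3200.57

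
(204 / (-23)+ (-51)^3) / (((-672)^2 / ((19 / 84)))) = -19324121 / 290820096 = -0.07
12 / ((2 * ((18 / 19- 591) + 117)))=-19 / 1498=-0.01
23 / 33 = 0.70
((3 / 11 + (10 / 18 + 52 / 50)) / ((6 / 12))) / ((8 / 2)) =2312 / 2475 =0.93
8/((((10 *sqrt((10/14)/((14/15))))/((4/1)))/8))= 896 *sqrt(6)/75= 29.26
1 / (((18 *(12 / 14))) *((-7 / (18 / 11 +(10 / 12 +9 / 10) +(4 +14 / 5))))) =-839 / 8910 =-0.09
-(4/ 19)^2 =-16/ 361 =-0.04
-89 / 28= -3.18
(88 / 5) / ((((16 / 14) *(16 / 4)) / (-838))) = -32263 / 10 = -3226.30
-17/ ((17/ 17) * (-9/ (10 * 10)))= 1700/ 9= 188.89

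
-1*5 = -5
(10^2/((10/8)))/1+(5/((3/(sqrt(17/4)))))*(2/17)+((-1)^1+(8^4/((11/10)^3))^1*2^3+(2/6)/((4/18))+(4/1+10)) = 24713.99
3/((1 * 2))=3/2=1.50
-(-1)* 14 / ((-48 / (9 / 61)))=-21 / 488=-0.04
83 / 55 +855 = 47108 / 55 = 856.51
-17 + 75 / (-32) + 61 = 1333 / 32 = 41.66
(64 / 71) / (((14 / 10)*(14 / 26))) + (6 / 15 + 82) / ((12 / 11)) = 76.73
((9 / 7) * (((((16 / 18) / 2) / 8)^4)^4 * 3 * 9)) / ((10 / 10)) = 1 / 3498258097432756224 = 0.00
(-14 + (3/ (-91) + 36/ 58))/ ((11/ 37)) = -1309615/ 29029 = -45.11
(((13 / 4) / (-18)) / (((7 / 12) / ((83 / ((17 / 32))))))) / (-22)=8632 / 3927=2.20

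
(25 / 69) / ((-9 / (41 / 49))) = -1025 / 30429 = -0.03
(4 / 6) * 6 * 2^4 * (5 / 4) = 80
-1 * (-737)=737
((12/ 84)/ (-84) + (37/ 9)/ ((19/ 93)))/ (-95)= -74931/ 353780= -0.21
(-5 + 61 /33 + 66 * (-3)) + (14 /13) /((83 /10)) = -7157782 /35607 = -201.02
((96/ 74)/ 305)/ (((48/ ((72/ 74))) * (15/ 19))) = 228/ 2087725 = 0.00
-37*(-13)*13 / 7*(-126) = -112554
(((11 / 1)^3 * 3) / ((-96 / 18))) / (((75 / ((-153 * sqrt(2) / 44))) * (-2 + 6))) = 55539 * sqrt(2) / 6400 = 12.27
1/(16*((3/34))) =17/24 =0.71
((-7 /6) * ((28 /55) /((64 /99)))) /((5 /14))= -1029 /400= -2.57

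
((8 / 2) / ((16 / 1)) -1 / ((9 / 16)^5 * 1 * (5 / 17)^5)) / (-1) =5955127366403 / 738112500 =8068.05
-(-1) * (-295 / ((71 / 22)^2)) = -142780 / 5041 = -28.32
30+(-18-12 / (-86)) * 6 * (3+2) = -505.81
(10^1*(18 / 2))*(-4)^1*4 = -1440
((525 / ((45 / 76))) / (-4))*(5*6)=-6650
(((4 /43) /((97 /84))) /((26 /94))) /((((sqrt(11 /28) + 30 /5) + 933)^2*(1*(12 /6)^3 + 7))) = 3638843027008 /165246241850694241835 -553604352*sqrt(77) /165246241850694241835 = 0.00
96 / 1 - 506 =-410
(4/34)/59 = 2/1003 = 0.00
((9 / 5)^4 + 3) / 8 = 2109 / 1250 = 1.69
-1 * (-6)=6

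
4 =4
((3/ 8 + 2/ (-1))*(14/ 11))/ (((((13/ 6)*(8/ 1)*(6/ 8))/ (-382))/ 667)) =891779/ 22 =40535.41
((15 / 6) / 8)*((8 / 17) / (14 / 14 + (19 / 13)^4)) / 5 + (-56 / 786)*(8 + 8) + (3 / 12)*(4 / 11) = -24374546377 / 23352794124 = -1.04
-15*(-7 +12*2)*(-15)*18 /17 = 4050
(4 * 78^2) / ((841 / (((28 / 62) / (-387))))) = -37856 / 1121053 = -0.03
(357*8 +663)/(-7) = -502.71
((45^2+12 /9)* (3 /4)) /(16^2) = 6079 /1024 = 5.94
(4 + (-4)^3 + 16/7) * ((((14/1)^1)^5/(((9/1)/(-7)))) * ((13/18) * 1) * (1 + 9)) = 14123258240/81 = 174361212.84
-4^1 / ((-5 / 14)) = 56 / 5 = 11.20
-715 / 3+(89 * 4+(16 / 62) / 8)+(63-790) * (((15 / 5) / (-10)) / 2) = 421753 / 1860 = 226.75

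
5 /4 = 1.25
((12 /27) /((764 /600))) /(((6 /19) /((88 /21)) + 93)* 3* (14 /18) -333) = -167200 /55483017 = -0.00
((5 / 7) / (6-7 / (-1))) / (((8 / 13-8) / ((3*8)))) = -5 / 28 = -0.18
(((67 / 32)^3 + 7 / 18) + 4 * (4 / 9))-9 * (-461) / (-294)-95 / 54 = -196223543 / 43352064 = -4.53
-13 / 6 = -2.17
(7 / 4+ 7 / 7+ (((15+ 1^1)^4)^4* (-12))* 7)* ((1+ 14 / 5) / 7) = -23552802833312355503267 / 28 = -841171529761155553688.11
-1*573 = -573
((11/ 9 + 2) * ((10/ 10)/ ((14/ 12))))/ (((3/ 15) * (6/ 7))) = 145/ 9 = 16.11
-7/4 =-1.75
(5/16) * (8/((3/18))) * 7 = 105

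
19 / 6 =3.17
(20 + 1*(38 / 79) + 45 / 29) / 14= 1.57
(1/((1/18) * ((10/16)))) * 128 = 18432/5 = 3686.40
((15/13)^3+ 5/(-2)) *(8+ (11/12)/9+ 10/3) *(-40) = 2011625/4563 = 440.86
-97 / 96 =-1.01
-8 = -8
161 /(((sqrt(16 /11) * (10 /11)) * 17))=8.64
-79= -79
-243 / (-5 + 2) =81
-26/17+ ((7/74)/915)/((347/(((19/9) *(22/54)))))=-148443722789/97059373470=-1.53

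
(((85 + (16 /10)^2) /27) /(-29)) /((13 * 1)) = -2189 /254475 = -0.01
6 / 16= 3 / 8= 0.38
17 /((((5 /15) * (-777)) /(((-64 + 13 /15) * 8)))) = 33.15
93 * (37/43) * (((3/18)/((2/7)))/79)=0.59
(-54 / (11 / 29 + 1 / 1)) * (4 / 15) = -261 / 25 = -10.44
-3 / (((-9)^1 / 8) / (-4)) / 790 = -16 / 1185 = -0.01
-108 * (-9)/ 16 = 243/ 4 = 60.75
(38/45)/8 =19/180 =0.11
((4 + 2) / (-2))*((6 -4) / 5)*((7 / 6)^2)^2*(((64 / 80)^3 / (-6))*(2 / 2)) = 9604 / 50625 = 0.19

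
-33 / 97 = -0.34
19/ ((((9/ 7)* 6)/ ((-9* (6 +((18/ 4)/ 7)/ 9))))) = -1615/ 12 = -134.58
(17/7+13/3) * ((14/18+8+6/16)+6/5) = 264617/3780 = 70.00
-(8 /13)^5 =-32768 /371293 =-0.09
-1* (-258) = 258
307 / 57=5.39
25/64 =0.39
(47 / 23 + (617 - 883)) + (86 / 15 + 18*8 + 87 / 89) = -3477208 / 30705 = -113.25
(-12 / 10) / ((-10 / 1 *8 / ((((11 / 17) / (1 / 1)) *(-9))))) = -297 / 3400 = -0.09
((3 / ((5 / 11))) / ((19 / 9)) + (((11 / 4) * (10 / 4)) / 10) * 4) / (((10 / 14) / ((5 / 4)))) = 15631 / 1520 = 10.28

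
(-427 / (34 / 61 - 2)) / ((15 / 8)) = 26047 / 165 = 157.86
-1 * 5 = -5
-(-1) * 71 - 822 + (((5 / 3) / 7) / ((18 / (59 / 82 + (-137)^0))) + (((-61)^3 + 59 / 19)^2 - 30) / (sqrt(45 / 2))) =10861150652.24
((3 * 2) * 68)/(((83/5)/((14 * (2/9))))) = 19040/249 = 76.47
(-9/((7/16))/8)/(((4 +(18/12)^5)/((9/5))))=-5184/12985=-0.40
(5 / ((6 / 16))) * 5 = 200 / 3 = 66.67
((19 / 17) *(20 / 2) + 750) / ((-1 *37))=-12940 / 629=-20.57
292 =292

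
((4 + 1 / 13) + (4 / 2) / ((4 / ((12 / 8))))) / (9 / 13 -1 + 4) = 251 / 192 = 1.31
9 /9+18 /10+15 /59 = 901 /295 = 3.05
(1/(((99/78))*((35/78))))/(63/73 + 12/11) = 0.90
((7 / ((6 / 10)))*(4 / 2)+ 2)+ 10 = 35.33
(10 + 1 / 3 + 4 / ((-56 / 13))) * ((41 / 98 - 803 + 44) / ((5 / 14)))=-5872939 / 294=-19975.98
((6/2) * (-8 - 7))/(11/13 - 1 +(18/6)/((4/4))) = -585/37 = -15.81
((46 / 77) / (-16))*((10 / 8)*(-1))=115 / 2464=0.05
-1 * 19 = -19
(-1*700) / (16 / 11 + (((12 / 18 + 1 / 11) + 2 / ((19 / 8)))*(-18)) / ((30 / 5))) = 146300 / 699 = 209.30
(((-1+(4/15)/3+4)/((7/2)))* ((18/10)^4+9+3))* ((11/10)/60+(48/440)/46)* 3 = 1.23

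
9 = 9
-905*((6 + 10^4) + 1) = -9056335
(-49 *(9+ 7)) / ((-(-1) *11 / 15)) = -11760 / 11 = -1069.09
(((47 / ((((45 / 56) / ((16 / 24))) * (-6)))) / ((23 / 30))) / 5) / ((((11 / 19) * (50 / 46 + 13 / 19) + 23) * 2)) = -950152 / 26930205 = -0.04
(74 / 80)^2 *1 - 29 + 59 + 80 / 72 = 31.97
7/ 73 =0.10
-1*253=-253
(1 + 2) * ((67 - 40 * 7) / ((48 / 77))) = -16401 / 16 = -1025.06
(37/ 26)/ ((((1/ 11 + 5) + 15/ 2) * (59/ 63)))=25641/ 212459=0.12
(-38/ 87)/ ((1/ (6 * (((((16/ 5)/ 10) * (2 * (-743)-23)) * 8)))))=7339776/ 725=10123.83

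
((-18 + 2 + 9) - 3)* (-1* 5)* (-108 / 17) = -5400 / 17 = -317.65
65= 65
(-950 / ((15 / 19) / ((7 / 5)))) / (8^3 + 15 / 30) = -3.29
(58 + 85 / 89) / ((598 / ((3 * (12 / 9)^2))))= 13992 / 26611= 0.53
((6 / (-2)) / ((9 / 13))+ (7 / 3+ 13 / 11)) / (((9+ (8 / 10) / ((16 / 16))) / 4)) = -180 / 539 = -0.33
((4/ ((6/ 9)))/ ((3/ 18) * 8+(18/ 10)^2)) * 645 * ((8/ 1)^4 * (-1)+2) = -1188283500/ 343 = -3464383.38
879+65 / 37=32588 / 37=880.76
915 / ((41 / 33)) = 30195 / 41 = 736.46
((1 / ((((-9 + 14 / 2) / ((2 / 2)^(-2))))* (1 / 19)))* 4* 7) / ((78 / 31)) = -4123 / 39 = -105.72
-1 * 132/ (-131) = 132/ 131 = 1.01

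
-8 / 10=-4 / 5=-0.80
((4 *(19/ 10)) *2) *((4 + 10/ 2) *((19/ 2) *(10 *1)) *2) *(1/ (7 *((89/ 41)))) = 1065672/ 623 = 1710.55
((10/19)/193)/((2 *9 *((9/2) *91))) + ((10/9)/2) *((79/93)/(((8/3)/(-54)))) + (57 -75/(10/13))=-167771838359/3351652668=-50.06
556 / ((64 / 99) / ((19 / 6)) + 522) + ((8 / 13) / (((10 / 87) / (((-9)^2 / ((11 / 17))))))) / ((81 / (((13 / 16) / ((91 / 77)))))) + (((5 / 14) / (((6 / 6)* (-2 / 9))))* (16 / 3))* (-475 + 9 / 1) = 1192125622503 / 297954020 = 4001.04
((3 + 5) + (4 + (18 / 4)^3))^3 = 561515625 / 512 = 1096710.21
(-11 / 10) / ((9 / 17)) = -187 / 90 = -2.08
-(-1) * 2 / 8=1 / 4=0.25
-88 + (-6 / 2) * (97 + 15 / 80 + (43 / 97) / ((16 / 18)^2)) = -2366773 / 6208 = -381.25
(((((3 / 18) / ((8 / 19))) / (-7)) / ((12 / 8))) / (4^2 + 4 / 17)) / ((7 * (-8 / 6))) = 323 / 1298304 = 0.00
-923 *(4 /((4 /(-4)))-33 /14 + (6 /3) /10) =5683.04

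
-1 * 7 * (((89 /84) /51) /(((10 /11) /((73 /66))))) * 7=-45479 /36720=-1.24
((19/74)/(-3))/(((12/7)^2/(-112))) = 6517/1998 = 3.26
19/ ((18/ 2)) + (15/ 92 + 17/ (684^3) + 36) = 281709665815/ 7360310592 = 38.27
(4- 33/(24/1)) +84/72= 91/24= 3.79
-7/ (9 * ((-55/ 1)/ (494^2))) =1708252/ 495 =3451.01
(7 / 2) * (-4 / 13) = -14 / 13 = -1.08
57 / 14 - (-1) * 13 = 239 / 14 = 17.07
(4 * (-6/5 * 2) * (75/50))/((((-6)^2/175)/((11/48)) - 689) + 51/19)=65835/3133646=0.02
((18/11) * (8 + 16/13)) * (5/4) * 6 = 16200/143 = 113.29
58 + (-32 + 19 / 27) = 721 / 27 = 26.70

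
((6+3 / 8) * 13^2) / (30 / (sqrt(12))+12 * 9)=77571 / 7726 - 14365 * sqrt(3) / 30904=9.24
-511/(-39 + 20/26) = 949/71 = 13.37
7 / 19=0.37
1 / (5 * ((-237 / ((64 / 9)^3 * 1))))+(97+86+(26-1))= 179421776 / 863865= 207.70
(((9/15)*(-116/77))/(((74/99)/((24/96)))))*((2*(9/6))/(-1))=2349/2590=0.91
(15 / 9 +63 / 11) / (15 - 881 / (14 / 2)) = -427 / 6402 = -0.07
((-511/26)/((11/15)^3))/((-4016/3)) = 5173875/138977696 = 0.04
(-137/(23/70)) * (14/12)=-33565/69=-486.45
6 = 6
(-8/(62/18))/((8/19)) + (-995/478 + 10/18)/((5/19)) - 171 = -182.32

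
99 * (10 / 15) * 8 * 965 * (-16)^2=130437120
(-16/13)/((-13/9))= 144/169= 0.85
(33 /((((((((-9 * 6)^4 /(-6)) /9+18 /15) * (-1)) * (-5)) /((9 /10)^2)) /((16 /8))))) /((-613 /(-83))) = -6723 /731247700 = -0.00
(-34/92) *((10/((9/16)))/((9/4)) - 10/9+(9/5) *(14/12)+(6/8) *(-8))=-39797/37260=-1.07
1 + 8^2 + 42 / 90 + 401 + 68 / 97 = 679729 / 1455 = 467.17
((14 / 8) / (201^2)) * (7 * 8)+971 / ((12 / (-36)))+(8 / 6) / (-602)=-35424119449 / 12160701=-2913.00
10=10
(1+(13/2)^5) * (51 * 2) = 18937575/16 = 1183598.44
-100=-100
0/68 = 0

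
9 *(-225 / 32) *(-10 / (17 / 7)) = 70875 / 272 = 260.57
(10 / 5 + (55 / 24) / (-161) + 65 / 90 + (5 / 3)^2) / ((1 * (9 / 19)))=402743 / 34776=11.58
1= 1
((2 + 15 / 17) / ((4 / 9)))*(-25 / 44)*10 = -55125 / 1496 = -36.85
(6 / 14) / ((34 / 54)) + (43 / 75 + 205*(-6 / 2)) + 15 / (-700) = -21911497 / 35700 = -613.77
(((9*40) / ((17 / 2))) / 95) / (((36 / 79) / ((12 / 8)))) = 1.47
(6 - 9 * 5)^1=-39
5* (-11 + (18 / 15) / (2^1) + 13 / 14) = -663 / 14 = -47.36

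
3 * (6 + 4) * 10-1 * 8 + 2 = 294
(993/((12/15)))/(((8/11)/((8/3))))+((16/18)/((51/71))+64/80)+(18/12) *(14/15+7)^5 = 889733704991/17212500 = 51691.14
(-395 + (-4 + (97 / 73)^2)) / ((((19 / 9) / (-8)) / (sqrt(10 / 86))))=152414064*sqrt(215) / 4353793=513.31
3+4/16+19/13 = 245/52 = 4.71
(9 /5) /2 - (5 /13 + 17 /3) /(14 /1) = 1277 /2730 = 0.47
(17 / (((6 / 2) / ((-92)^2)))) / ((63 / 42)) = 287776 / 9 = 31975.11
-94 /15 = -6.27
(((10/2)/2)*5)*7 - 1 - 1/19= 3285/38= 86.45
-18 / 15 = -6 / 5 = -1.20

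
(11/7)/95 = 11/665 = 0.02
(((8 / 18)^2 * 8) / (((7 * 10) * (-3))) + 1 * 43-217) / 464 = -739967 / 1973160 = -0.38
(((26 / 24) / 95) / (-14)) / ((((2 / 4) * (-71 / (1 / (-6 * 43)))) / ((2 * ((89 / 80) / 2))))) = -1157 / 11694211200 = -0.00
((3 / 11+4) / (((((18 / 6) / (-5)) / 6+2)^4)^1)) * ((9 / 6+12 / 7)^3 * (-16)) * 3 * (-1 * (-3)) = -770917500000 / 491701133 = -1567.86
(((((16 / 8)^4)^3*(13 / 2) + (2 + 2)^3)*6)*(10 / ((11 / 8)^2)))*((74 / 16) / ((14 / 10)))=2369894400 / 847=2797986.30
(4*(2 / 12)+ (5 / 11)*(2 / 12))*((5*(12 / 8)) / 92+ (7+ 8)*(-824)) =-37145675 / 4048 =-9176.30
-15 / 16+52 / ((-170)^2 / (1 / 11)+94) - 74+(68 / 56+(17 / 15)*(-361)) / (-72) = -3469412348 / 50084055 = -69.27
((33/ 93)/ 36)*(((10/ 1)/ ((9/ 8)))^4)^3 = 188978561024000000000000/ 78797840678199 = 2398270807.90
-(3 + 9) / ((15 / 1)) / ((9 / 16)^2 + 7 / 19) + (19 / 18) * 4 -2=157996 / 149895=1.05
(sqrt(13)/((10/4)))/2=sqrt(13)/5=0.72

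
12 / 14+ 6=48 / 7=6.86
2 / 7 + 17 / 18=155 / 126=1.23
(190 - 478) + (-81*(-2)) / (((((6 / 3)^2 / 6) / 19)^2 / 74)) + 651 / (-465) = 48684818 / 5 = 9736963.60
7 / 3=2.33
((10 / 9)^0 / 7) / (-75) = -1 / 525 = -0.00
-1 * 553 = -553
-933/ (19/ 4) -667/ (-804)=-195.59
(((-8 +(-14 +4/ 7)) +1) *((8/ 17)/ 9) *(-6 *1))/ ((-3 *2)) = -1144/ 1071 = -1.07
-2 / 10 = -1 / 5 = -0.20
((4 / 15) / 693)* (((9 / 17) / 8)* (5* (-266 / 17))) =-0.00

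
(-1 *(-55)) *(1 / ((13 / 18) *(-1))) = -990 / 13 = -76.15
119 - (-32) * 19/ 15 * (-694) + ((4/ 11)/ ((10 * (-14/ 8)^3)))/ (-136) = -28011.13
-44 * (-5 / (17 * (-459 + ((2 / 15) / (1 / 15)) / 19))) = -4180 / 148223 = -0.03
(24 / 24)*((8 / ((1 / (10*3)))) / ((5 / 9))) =432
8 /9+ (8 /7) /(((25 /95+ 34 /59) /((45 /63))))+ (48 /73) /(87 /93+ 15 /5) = 3748385560 /1847910393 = 2.03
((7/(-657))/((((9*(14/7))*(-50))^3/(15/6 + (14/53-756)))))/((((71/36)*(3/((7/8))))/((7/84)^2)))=-3912307/346041626688000000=-0.00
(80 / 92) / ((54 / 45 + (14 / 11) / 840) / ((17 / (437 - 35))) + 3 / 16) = 299200 / 9840619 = 0.03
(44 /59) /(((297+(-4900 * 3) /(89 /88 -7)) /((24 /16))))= 1054 /2592637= 0.00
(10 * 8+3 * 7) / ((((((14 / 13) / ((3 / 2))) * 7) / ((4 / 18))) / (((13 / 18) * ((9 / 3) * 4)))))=17069 / 441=38.71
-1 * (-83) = 83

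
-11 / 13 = -0.85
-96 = -96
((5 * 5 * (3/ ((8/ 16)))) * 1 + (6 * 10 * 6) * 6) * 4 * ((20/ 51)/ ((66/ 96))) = 89600/ 17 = 5270.59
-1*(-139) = 139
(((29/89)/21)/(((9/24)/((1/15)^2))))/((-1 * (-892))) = 58/281331225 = 0.00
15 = 15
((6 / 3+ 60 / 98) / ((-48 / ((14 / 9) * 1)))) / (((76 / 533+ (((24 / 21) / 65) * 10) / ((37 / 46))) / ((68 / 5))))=-5364112 / 1682775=-3.19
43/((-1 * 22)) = -43/22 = -1.95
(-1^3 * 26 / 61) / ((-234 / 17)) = 0.03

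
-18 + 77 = 59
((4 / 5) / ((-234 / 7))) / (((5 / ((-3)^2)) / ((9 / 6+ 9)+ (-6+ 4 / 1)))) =-119 / 325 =-0.37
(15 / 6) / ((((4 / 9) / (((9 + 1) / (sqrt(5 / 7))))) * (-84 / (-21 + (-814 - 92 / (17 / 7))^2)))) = -3145833825 * sqrt(35) / 32368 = -574981.58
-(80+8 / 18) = -724 / 9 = -80.44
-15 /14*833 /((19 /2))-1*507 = -11418 /19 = -600.95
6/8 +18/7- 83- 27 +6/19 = -56585/532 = -106.36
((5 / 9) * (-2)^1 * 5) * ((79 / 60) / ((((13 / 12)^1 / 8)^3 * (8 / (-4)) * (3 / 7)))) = 22650880 / 6591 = 3436.64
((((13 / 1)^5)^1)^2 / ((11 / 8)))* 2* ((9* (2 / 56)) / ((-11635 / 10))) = -763523954856 / 13783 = -55396064.34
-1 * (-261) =261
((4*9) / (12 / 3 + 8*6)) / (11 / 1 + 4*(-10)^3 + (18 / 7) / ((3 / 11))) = -63 / 362141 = -0.00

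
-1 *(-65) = 65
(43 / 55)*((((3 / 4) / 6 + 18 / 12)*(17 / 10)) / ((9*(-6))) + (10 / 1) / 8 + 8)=1708777 / 237600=7.19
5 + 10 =15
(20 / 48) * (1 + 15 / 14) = 145 / 168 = 0.86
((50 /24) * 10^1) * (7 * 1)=875 /6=145.83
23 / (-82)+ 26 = 2109 / 82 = 25.72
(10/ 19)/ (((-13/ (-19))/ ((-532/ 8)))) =-665/ 13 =-51.15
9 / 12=0.75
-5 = -5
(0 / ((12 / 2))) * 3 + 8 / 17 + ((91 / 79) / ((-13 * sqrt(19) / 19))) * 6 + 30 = 518 / 17 - 42 * sqrt(19) / 79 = 28.15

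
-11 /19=-0.58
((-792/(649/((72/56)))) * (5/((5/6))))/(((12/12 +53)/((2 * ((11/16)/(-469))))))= 99/193697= 0.00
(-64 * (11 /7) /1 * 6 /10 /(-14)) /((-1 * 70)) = -528 /8575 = -0.06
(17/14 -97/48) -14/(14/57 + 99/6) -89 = -58140331/641424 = -90.64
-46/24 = -23/12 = -1.92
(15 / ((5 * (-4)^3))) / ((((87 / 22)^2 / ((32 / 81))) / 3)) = -242 / 68121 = -0.00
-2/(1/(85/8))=-85/4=-21.25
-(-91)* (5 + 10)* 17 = 23205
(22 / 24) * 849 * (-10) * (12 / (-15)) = 6226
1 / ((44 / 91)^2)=8281 / 1936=4.28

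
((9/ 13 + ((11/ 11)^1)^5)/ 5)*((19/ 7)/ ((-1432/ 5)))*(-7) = 209/ 9308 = 0.02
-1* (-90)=90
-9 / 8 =-1.12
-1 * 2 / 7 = -2 / 7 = -0.29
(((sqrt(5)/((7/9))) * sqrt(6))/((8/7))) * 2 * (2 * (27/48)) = 13.86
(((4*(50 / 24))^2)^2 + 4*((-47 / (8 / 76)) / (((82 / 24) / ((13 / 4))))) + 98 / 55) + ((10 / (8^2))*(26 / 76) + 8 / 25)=3471342415483 / 1110542400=3125.81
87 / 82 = 1.06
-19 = -19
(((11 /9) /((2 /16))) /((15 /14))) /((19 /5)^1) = 1232 /513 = 2.40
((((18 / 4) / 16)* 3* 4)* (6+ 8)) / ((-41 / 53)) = -10017 / 164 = -61.08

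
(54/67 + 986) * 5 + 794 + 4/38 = 5728.14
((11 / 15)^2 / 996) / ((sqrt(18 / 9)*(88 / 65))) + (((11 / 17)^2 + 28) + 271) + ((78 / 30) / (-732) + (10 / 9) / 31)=143*sqrt(2) / 717120 + 29456938559 / 98369820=299.45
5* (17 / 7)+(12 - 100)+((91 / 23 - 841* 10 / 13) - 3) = -1510777 / 2093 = -721.82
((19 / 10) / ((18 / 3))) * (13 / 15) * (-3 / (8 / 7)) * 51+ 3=-26993 / 800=-33.74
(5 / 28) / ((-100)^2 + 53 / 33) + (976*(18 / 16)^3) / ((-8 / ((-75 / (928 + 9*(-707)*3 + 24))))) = -1100757153315 / 1532459842816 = -0.72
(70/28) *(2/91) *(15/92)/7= 75/58604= 0.00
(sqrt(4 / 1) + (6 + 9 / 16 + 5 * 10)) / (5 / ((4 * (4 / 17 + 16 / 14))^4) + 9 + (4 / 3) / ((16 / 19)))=5.53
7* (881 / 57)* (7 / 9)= 43169 / 513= 84.15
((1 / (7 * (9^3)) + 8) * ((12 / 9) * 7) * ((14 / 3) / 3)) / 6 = 1143100 / 59049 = 19.36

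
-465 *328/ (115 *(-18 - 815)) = 30504/ 19159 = 1.59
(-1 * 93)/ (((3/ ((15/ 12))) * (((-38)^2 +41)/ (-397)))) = 12307/ 1188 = 10.36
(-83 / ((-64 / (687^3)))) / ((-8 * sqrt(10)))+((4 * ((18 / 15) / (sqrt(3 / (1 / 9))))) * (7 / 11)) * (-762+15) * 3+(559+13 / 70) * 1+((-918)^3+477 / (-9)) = -790243254.29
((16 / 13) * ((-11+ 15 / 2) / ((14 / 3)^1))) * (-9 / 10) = 54 / 65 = 0.83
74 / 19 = 3.89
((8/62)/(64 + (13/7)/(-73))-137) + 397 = 263491504/1013421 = 260.00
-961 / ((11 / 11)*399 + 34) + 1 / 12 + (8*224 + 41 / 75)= 77524779 / 43300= 1790.41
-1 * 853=-853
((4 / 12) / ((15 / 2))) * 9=2 / 5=0.40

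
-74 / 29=-2.55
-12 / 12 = -1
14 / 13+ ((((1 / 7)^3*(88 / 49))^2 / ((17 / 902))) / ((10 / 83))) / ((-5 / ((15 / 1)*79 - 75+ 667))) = -5015816760802 / 1560675750725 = -3.21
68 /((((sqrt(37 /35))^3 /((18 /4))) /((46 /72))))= 13685 * sqrt(1295) /2738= 179.86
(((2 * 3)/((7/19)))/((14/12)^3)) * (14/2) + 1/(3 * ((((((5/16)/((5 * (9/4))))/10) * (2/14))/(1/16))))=85263/686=124.29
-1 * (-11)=11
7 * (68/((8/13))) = 1547/2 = 773.50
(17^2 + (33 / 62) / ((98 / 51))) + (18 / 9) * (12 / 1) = 1903471 / 6076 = 313.28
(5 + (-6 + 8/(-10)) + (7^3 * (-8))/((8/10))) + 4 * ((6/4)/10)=-17156/5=-3431.20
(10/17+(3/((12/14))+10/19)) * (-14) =-20867/323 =-64.60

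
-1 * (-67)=67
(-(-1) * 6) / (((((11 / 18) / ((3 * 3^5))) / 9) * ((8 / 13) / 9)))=20726199 / 22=942099.95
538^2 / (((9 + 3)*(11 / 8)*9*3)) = 578888 / 891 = 649.71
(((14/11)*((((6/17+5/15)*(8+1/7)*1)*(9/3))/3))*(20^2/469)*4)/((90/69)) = 699200/37587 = 18.60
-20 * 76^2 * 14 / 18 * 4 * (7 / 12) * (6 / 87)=-11320960 / 783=-14458.44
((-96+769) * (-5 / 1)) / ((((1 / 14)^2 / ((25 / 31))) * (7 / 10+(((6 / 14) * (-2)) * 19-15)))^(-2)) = -2964638788393 / 23529800000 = -126.00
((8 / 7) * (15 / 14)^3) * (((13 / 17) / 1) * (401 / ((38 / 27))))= 475034625 / 1551046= 306.27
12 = 12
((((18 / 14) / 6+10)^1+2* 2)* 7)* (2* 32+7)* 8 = 56516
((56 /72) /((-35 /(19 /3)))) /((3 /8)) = -152 /405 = -0.38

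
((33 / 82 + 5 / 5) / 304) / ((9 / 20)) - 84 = -4710817 / 56088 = -83.99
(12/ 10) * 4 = 24/ 5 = 4.80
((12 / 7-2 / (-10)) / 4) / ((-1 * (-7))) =67 / 980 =0.07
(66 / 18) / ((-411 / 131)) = -1441 / 1233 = -1.17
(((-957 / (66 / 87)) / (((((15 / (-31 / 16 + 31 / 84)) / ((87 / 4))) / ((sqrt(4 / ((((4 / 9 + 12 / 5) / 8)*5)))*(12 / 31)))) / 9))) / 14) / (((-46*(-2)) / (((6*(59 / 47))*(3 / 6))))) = 5944306581 / 135600640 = 43.84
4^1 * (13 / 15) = 52 / 15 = 3.47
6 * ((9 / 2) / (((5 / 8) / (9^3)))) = 157464 / 5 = 31492.80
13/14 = 0.93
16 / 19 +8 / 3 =200 / 57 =3.51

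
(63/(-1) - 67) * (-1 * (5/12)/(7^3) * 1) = 325/2058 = 0.16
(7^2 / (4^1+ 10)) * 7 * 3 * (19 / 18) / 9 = 931 / 108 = 8.62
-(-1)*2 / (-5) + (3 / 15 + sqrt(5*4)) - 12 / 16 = -19 / 20 + 2*sqrt(5) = 3.52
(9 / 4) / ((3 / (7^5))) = 50421 / 4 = 12605.25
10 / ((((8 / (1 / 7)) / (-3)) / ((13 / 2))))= -3.48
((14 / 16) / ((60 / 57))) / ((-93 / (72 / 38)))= -21 / 1240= -0.02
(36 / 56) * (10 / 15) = 3 / 7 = 0.43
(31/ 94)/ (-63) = -31/ 5922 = -0.01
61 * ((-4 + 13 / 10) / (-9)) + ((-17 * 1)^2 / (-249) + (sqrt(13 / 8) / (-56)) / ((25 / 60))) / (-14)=3 * sqrt(26) / 3920 + 160207 / 8715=18.39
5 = 5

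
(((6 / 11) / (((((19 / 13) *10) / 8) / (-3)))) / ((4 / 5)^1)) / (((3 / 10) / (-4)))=14.93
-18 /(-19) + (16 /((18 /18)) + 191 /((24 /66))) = 41207 /76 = 542.20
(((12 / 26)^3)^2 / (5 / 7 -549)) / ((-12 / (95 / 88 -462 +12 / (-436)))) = -7520823513 / 11105913118729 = -0.00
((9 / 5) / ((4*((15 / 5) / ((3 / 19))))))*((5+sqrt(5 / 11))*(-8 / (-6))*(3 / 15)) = 3*sqrt(55) / 5225+3 / 95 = 0.04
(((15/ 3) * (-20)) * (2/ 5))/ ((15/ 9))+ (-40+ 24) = -40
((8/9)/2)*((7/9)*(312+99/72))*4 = 35098/81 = 433.31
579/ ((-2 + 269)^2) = 193/ 23763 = 0.01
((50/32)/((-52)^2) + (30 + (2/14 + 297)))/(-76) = -99074735/23016448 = -4.30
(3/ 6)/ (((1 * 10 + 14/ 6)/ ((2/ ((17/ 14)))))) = 42/ 629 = 0.07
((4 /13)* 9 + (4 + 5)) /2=153 /26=5.88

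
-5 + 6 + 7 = 8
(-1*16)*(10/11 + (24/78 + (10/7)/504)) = -1230604/63063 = -19.51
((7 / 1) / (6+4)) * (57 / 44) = 399 / 440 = 0.91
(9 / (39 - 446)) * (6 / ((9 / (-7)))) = 0.10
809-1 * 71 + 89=827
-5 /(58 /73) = -365 /58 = -6.29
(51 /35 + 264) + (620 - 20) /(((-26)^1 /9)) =26283 /455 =57.76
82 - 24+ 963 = 1021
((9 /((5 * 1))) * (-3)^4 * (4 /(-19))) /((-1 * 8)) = 729 /190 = 3.84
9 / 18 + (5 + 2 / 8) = 5.75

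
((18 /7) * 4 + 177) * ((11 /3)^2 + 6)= 10925 /3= 3641.67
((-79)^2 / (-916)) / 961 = -6241 / 880276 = -0.01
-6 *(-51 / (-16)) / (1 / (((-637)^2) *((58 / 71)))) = -1800397053 / 284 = -6339426.24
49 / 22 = 2.23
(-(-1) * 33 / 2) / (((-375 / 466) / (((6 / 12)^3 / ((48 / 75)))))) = -2563 / 640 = -4.00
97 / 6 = 16.17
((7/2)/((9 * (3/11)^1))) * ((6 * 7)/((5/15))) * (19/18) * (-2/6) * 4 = -20482/81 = -252.86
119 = 119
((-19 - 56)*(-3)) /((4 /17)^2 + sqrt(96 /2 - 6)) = 34.42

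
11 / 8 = 1.38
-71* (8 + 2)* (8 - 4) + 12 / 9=-8516 / 3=-2838.67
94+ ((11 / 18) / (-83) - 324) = -343631 / 1494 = -230.01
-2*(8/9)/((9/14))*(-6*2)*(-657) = -65408/3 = -21802.67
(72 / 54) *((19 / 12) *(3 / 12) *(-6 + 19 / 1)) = 247 / 36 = 6.86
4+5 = 9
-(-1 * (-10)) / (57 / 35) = -350 / 57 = -6.14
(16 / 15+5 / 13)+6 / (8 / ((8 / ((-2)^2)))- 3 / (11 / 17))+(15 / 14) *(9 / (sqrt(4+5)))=-13003 / 2730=-4.76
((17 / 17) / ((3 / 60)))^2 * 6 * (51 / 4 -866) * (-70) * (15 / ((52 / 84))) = 45153990000 / 13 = 3473383846.15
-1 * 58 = -58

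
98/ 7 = 14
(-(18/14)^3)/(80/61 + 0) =-44469/27440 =-1.62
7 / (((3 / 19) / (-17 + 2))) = -665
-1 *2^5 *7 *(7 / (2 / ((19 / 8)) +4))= -7448 / 23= -323.83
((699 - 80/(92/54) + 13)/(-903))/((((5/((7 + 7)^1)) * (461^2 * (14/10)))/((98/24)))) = -53536/1891649421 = -0.00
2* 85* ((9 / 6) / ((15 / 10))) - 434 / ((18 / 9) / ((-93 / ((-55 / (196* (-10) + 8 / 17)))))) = 672428422 / 935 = 719174.78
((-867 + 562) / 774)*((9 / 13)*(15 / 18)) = -1525 / 6708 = -0.23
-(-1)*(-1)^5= -1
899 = 899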